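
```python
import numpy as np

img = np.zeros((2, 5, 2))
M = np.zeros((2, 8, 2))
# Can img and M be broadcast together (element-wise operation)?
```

No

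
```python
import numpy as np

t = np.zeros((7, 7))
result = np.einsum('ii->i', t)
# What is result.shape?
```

(7,)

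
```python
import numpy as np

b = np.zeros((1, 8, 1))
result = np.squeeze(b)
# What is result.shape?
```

(8,)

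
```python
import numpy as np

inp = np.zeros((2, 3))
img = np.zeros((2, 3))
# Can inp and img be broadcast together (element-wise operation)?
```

Yes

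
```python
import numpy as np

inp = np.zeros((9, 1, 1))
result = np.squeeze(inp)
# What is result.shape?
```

(9,)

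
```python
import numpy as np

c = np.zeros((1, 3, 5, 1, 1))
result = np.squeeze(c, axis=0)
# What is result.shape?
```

(3, 5, 1, 1)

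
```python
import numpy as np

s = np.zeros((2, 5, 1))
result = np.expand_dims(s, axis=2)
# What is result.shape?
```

(2, 5, 1, 1)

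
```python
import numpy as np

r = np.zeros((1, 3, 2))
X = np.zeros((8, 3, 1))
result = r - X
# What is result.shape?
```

(8, 3, 2)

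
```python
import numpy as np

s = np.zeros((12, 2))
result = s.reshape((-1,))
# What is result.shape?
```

(24,)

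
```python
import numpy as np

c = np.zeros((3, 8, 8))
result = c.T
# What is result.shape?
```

(8, 8, 3)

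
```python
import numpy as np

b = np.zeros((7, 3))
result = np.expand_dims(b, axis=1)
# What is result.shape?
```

(7, 1, 3)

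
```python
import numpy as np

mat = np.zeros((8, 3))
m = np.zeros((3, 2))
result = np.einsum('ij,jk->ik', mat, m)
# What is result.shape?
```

(8, 2)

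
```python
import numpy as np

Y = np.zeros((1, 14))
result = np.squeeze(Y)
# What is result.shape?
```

(14,)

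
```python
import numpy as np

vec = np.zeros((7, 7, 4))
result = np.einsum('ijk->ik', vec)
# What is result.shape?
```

(7, 4)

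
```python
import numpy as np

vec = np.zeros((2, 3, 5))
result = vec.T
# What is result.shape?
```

(5, 3, 2)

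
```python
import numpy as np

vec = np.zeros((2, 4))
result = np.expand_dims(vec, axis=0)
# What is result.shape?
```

(1, 2, 4)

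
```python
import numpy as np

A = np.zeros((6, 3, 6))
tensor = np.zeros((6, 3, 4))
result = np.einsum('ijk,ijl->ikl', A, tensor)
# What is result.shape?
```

(6, 6, 4)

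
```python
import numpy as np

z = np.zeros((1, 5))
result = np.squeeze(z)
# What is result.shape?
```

(5,)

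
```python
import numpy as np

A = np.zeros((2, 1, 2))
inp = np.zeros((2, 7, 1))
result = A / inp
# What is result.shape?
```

(2, 7, 2)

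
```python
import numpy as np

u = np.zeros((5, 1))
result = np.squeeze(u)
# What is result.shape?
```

(5,)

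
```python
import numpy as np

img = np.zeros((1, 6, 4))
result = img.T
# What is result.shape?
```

(4, 6, 1)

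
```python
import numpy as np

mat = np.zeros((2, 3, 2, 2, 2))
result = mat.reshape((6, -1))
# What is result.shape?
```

(6, 8)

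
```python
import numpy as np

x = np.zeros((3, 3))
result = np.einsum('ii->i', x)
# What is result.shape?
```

(3,)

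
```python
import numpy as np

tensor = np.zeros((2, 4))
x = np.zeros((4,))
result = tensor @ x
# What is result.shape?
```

(2,)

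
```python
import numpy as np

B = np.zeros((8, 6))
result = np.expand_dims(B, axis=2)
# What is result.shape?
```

(8, 6, 1)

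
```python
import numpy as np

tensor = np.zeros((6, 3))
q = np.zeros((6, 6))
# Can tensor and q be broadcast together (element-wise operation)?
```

No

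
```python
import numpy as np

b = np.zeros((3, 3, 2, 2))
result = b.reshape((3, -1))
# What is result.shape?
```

(3, 12)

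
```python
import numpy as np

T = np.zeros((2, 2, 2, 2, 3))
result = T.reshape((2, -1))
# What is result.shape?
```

(2, 24)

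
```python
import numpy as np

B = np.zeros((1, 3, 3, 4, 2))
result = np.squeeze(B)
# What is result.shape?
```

(3, 3, 4, 2)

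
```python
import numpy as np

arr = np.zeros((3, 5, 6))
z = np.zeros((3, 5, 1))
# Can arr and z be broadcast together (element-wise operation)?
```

Yes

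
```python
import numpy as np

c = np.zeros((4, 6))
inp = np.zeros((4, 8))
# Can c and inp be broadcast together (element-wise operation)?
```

No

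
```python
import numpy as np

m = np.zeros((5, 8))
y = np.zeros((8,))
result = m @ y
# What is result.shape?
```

(5,)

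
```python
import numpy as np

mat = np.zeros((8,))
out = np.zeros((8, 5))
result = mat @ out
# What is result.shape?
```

(5,)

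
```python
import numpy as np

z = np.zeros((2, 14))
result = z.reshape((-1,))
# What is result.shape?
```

(28,)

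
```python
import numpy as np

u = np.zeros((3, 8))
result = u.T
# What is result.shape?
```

(8, 3)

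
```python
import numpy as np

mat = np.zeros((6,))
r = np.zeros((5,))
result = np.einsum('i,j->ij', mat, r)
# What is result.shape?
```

(6, 5)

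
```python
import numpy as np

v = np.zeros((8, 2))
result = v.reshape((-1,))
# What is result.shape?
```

(16,)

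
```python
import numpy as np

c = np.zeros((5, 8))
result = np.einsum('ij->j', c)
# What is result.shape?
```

(8,)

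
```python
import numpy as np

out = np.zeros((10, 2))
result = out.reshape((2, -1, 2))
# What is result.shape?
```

(2, 5, 2)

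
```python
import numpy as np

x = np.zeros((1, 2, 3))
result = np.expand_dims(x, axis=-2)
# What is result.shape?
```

(1, 2, 1, 3)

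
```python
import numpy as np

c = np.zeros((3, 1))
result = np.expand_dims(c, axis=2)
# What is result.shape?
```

(3, 1, 1)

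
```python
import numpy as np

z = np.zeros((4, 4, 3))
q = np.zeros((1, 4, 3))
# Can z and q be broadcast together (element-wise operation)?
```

Yes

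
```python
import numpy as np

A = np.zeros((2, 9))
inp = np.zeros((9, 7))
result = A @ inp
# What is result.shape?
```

(2, 7)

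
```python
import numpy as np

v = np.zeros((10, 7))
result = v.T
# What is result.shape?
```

(7, 10)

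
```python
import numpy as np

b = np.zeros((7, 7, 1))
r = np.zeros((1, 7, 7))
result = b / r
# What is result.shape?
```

(7, 7, 7)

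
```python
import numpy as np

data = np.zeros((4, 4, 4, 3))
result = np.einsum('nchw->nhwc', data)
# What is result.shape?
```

(4, 4, 3, 4)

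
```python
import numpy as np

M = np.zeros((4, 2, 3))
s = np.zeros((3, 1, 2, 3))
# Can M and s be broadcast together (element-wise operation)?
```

Yes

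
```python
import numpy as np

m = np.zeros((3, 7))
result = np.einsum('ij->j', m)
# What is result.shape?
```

(7,)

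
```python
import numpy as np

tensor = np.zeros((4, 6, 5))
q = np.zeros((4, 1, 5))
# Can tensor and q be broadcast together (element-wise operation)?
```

Yes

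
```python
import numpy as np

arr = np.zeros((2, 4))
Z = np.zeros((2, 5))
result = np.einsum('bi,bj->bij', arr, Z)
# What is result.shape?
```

(2, 4, 5)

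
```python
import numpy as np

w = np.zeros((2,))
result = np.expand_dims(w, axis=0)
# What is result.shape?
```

(1, 2)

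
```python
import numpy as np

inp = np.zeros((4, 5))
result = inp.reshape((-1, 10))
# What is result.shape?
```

(2, 10)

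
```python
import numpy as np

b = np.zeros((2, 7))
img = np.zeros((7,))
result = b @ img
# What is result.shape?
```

(2,)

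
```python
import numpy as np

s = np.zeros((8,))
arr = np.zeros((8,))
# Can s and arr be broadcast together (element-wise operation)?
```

Yes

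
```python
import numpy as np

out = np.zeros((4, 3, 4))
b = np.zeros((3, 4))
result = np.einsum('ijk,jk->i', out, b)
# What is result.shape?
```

(4,)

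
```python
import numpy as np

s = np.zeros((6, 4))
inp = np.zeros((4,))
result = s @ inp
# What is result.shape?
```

(6,)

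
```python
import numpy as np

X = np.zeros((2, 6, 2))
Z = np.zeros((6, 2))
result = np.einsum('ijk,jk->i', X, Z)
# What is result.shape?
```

(2,)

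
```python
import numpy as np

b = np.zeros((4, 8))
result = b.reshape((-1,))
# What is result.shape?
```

(32,)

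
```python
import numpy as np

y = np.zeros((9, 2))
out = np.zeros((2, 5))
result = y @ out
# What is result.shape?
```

(9, 5)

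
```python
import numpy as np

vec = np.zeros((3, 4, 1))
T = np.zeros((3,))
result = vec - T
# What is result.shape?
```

(3, 4, 3)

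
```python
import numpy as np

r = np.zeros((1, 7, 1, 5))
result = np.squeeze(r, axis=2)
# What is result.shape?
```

(1, 7, 5)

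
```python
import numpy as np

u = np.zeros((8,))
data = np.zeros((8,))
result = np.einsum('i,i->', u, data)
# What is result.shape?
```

()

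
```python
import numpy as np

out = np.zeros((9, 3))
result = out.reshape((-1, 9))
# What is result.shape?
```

(3, 9)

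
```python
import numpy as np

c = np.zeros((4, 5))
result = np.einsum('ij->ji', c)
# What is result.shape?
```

(5, 4)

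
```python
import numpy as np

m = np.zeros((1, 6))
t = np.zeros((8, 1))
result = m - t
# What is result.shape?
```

(8, 6)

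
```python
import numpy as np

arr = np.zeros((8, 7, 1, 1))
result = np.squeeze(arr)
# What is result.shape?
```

(8, 7)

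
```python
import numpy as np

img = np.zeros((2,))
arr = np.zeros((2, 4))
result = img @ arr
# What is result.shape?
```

(4,)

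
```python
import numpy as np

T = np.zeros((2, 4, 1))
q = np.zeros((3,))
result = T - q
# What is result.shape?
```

(2, 4, 3)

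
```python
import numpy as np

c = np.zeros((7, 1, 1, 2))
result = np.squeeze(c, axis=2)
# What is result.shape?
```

(7, 1, 2)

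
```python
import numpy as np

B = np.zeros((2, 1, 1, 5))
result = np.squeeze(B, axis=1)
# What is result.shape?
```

(2, 1, 5)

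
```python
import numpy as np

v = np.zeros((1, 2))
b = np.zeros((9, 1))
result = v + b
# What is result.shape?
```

(9, 2)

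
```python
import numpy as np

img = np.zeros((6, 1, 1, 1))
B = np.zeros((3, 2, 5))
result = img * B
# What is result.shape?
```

(6, 3, 2, 5)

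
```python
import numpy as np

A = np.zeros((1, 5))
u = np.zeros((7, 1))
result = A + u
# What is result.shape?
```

(7, 5)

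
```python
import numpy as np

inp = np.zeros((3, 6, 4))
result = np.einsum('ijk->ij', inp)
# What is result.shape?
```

(3, 6)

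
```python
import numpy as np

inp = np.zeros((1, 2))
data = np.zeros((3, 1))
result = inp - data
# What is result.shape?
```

(3, 2)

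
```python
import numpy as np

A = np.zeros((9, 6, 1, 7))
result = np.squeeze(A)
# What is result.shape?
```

(9, 6, 7)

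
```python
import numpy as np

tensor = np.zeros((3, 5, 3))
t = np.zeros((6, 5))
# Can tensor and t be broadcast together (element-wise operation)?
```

No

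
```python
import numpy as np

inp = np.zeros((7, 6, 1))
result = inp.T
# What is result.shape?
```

(1, 6, 7)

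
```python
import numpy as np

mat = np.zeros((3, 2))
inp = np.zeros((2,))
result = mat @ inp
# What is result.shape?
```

(3,)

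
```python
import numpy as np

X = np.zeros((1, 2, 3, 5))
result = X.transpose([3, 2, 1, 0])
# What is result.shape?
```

(5, 3, 2, 1)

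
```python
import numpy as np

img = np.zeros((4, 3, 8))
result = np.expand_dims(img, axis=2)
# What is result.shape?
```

(4, 3, 1, 8)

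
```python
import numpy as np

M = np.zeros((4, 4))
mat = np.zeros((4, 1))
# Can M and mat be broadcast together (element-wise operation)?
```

Yes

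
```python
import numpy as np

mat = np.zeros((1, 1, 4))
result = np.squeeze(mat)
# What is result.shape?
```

(4,)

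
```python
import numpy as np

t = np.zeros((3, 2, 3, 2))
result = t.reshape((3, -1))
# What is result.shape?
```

(3, 12)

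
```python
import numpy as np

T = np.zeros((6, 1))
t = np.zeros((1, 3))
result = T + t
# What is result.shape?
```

(6, 3)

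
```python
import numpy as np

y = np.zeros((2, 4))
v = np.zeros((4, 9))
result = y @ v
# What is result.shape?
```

(2, 9)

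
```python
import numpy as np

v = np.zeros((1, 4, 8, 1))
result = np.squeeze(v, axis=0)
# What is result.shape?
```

(4, 8, 1)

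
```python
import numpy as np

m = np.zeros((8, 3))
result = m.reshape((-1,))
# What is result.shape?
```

(24,)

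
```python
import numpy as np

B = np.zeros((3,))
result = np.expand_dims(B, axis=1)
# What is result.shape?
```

(3, 1)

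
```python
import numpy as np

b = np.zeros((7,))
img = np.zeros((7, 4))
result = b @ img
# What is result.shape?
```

(4,)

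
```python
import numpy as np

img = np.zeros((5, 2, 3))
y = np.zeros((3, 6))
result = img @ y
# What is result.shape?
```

(5, 2, 6)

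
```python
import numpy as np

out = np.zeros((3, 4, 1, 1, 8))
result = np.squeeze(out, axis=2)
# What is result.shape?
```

(3, 4, 1, 8)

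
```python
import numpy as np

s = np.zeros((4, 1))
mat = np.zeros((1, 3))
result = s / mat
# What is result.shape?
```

(4, 3)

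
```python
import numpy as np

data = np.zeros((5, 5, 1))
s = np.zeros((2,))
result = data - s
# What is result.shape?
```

(5, 5, 2)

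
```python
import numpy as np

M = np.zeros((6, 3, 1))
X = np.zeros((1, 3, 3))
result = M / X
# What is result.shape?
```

(6, 3, 3)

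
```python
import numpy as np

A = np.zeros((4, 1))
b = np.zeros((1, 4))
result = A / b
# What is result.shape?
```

(4, 4)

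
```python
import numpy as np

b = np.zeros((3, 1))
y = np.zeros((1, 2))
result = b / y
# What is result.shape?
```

(3, 2)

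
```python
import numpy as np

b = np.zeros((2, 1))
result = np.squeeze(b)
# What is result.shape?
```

(2,)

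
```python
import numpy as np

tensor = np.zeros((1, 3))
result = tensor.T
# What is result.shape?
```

(3, 1)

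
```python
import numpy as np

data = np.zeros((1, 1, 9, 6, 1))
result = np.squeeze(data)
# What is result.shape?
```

(9, 6)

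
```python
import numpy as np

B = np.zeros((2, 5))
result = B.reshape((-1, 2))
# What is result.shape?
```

(5, 2)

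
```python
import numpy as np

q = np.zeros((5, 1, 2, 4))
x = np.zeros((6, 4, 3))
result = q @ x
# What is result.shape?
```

(5, 6, 2, 3)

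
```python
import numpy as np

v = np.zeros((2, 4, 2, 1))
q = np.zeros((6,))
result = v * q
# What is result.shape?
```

(2, 4, 2, 6)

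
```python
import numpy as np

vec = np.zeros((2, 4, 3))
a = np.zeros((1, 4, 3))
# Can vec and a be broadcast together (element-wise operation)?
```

Yes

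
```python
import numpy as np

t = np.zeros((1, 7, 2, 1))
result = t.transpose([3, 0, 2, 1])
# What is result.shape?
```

(1, 1, 2, 7)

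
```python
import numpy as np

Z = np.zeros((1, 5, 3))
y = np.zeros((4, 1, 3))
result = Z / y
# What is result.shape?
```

(4, 5, 3)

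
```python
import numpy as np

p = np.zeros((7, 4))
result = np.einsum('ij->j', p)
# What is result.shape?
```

(4,)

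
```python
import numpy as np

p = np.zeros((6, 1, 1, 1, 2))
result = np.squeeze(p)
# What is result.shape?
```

(6, 2)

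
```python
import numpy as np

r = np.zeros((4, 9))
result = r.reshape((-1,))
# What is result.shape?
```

(36,)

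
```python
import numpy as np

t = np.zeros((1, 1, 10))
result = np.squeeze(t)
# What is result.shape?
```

(10,)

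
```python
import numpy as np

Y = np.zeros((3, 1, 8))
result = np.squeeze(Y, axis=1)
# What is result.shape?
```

(3, 8)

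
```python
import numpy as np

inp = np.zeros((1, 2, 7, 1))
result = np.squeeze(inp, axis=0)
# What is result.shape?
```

(2, 7, 1)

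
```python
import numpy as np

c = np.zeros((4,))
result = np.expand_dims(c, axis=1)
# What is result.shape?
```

(4, 1)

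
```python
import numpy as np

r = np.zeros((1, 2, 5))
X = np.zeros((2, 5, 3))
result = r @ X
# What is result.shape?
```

(2, 2, 3)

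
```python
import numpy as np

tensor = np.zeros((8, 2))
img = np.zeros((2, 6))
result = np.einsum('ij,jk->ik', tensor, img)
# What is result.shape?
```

(8, 6)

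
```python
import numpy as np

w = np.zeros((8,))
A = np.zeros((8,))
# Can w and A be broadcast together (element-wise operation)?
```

Yes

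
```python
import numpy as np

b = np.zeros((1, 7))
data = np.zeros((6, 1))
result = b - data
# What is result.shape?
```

(6, 7)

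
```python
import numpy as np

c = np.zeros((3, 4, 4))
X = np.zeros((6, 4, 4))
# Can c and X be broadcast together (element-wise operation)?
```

No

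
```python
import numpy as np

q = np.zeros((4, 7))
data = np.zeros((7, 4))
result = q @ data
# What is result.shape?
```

(4, 4)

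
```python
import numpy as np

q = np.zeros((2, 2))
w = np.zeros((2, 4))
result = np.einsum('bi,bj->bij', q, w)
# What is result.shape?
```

(2, 2, 4)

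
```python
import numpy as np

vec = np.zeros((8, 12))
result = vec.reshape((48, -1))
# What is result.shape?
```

(48, 2)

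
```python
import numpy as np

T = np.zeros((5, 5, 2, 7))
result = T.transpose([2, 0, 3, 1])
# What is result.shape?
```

(2, 5, 7, 5)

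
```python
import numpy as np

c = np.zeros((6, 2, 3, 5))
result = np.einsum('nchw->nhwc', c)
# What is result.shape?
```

(6, 3, 5, 2)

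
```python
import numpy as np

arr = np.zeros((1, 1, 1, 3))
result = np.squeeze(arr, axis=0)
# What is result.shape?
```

(1, 1, 3)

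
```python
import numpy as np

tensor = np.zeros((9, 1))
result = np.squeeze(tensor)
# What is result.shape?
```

(9,)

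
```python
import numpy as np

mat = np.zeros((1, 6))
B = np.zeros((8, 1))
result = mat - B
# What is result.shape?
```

(8, 6)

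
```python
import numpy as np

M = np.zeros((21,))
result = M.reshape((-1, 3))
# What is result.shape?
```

(7, 3)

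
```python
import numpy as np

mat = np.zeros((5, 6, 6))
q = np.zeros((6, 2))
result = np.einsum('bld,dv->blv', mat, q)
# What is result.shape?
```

(5, 6, 2)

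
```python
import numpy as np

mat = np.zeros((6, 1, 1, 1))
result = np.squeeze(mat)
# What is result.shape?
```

(6,)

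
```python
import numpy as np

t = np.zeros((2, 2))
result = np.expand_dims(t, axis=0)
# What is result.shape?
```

(1, 2, 2)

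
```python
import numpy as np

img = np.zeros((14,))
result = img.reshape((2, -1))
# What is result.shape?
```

(2, 7)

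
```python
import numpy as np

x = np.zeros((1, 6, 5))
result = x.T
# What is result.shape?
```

(5, 6, 1)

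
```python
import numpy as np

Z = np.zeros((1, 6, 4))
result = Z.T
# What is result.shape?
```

(4, 6, 1)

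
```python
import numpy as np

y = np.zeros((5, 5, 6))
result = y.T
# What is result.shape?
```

(6, 5, 5)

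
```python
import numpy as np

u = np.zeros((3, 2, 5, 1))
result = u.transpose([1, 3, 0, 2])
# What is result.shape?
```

(2, 1, 3, 5)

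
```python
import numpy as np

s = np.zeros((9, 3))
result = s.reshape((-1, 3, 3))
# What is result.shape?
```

(3, 3, 3)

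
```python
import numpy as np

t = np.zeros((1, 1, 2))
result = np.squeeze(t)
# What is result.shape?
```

(2,)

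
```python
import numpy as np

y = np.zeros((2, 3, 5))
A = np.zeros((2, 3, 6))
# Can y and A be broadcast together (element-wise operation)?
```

No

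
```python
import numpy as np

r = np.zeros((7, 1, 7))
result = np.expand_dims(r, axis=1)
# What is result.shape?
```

(7, 1, 1, 7)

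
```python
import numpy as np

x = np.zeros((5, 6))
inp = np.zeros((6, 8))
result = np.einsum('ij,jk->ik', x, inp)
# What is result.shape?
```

(5, 8)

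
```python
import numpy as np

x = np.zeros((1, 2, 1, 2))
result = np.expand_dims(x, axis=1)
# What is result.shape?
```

(1, 1, 2, 1, 2)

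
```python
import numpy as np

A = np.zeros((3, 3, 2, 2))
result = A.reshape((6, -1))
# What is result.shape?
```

(6, 6)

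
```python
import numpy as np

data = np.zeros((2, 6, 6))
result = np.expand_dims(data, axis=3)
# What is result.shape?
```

(2, 6, 6, 1)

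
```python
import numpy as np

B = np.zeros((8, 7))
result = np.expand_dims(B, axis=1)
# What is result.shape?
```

(8, 1, 7)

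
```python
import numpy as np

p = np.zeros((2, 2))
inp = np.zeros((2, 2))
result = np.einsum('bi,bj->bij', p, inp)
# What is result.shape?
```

(2, 2, 2)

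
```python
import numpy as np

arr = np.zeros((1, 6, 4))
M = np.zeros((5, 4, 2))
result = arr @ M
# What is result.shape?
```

(5, 6, 2)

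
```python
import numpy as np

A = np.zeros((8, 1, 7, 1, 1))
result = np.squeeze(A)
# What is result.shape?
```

(8, 7)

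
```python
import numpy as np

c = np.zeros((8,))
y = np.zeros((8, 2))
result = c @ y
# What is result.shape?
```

(2,)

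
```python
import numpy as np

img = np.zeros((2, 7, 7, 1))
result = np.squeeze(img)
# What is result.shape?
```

(2, 7, 7)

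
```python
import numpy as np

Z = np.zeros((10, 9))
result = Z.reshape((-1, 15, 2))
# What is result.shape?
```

(3, 15, 2)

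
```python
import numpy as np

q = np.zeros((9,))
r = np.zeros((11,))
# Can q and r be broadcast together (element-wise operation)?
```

No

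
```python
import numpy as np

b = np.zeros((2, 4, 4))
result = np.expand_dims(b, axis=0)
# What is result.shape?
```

(1, 2, 4, 4)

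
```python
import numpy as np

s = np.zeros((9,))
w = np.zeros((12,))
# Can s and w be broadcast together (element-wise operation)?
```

No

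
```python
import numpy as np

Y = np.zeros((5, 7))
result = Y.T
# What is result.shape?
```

(7, 5)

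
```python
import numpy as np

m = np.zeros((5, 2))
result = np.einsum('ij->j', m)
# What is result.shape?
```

(2,)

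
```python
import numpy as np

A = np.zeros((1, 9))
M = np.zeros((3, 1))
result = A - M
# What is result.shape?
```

(3, 9)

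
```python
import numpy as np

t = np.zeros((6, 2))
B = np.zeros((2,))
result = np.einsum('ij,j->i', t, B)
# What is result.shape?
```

(6,)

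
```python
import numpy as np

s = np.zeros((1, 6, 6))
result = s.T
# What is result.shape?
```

(6, 6, 1)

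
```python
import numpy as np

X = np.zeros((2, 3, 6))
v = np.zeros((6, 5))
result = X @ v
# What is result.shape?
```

(2, 3, 5)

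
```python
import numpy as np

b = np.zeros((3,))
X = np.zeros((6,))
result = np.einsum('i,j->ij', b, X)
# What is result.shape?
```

(3, 6)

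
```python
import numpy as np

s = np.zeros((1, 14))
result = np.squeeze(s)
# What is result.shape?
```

(14,)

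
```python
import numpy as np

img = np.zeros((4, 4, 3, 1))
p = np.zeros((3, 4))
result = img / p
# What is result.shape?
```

(4, 4, 3, 4)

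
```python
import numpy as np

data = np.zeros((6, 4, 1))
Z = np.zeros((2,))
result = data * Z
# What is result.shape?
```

(6, 4, 2)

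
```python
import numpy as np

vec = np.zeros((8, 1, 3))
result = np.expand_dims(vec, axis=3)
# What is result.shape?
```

(8, 1, 3, 1)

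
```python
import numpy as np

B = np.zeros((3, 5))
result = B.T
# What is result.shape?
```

(5, 3)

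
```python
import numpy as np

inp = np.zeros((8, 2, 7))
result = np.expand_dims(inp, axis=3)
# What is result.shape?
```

(8, 2, 7, 1)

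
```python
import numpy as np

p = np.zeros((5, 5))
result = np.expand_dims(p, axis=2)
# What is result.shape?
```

(5, 5, 1)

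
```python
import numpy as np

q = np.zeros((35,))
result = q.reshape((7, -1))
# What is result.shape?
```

(7, 5)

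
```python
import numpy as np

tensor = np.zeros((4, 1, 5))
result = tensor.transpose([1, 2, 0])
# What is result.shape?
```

(1, 5, 4)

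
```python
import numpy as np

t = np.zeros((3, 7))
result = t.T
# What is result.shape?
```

(7, 3)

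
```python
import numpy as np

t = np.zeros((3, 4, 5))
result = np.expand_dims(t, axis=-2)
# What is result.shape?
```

(3, 4, 1, 5)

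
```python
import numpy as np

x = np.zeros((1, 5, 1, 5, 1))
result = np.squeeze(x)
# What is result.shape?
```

(5, 5)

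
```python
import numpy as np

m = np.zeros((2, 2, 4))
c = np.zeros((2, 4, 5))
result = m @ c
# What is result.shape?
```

(2, 2, 5)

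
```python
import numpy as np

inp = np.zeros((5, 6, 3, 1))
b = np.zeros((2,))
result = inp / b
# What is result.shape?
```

(5, 6, 3, 2)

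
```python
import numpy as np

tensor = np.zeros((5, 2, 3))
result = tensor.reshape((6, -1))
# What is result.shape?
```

(6, 5)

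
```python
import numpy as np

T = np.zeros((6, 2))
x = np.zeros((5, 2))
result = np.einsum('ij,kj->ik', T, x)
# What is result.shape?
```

(6, 5)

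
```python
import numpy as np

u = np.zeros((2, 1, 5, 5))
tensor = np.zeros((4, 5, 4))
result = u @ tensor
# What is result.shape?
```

(2, 4, 5, 4)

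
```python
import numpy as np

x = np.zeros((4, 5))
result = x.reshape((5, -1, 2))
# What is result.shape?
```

(5, 2, 2)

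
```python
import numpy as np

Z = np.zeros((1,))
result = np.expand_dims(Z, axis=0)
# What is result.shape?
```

(1, 1)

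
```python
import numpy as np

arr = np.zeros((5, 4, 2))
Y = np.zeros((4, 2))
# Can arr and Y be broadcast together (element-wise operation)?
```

Yes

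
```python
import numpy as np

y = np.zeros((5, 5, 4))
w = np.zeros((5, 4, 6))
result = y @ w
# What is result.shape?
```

(5, 5, 6)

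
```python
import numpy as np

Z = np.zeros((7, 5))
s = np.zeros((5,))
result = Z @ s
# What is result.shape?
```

(7,)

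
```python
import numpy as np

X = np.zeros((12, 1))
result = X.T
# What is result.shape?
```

(1, 12)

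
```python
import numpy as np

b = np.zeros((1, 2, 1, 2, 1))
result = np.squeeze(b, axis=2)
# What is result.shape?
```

(1, 2, 2, 1)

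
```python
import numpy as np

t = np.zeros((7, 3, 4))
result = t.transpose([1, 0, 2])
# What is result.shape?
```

(3, 7, 4)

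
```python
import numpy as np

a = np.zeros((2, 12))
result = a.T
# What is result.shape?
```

(12, 2)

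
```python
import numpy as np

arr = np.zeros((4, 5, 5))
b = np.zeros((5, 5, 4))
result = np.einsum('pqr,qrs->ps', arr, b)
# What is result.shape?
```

(4, 4)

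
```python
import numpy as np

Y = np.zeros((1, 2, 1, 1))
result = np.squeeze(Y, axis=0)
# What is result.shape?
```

(2, 1, 1)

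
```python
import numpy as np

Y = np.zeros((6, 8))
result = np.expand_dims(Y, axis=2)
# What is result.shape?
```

(6, 8, 1)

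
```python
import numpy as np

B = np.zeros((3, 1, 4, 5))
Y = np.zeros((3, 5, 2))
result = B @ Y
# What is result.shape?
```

(3, 3, 4, 2)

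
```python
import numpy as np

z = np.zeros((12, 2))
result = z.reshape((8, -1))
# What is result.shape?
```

(8, 3)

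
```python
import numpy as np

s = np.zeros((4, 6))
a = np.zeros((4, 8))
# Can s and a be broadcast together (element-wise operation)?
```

No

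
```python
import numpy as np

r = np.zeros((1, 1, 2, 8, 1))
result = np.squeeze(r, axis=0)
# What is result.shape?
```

(1, 2, 8, 1)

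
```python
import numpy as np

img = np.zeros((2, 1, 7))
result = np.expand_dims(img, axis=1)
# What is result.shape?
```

(2, 1, 1, 7)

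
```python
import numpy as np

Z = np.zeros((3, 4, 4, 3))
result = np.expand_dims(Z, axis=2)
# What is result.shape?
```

(3, 4, 1, 4, 3)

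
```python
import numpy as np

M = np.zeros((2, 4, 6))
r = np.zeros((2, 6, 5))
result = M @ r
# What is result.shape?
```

(2, 4, 5)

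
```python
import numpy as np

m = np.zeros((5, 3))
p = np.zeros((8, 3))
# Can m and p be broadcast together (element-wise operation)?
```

No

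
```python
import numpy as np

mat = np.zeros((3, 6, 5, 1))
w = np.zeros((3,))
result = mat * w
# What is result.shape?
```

(3, 6, 5, 3)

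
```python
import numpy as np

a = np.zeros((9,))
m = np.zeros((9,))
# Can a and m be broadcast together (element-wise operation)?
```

Yes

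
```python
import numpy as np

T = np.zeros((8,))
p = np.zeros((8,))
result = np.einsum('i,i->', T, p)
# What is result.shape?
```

()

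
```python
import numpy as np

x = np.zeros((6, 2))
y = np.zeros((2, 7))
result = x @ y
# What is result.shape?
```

(6, 7)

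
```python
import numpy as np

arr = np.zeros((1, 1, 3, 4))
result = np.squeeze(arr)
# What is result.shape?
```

(3, 4)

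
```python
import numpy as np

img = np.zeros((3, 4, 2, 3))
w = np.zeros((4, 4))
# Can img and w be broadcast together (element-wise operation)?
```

No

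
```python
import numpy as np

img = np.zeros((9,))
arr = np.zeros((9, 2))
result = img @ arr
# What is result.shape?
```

(2,)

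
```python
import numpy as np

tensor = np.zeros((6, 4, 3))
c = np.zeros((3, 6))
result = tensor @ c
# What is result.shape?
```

(6, 4, 6)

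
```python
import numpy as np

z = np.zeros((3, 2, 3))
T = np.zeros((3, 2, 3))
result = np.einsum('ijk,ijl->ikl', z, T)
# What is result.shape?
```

(3, 3, 3)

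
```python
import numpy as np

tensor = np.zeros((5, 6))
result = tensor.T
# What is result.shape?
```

(6, 5)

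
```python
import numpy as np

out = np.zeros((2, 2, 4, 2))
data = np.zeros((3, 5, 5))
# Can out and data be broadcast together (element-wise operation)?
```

No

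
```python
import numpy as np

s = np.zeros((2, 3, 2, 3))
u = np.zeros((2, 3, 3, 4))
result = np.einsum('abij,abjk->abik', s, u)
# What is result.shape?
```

(2, 3, 2, 4)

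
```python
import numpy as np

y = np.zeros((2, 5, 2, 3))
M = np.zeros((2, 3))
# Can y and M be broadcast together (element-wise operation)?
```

Yes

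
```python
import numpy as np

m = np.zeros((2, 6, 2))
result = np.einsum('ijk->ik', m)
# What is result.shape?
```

(2, 2)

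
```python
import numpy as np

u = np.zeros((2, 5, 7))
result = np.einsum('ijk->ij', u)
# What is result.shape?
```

(2, 5)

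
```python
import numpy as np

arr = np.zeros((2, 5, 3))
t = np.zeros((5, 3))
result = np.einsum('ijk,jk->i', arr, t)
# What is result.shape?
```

(2,)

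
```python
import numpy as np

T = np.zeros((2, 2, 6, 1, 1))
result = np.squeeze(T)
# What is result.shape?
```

(2, 2, 6)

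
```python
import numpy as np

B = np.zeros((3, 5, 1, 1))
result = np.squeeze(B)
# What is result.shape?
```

(3, 5)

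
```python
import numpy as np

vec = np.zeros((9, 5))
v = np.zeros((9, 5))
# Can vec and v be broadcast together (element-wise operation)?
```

Yes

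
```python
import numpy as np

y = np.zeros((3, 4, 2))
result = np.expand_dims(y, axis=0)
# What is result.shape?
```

(1, 3, 4, 2)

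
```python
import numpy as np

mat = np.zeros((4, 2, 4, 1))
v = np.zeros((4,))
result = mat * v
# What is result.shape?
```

(4, 2, 4, 4)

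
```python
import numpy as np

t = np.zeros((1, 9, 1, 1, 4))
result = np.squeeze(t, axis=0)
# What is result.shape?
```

(9, 1, 1, 4)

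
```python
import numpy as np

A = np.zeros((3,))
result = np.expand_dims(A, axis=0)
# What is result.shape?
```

(1, 3)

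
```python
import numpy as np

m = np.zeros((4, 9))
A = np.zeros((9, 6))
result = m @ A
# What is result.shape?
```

(4, 6)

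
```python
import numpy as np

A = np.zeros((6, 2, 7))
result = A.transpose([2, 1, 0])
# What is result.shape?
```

(7, 2, 6)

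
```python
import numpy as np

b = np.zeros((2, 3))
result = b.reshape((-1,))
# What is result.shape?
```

(6,)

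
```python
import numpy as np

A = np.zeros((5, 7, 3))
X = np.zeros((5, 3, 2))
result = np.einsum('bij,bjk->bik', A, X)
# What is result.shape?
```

(5, 7, 2)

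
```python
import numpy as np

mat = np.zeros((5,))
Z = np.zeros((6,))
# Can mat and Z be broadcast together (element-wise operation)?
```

No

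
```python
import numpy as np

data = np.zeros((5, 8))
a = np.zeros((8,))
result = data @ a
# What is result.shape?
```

(5,)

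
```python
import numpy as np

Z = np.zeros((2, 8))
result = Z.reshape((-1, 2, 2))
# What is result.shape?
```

(4, 2, 2)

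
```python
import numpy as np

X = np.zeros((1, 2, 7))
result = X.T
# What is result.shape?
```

(7, 2, 1)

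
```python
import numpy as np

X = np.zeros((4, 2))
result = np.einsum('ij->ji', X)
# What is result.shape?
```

(2, 4)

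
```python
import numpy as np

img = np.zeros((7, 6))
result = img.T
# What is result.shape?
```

(6, 7)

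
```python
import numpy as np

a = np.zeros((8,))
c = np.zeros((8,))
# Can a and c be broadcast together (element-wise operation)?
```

Yes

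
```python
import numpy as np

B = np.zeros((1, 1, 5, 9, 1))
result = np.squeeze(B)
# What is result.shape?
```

(5, 9)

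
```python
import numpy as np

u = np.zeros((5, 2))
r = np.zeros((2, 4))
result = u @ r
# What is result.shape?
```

(5, 4)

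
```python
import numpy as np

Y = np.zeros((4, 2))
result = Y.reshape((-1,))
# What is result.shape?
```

(8,)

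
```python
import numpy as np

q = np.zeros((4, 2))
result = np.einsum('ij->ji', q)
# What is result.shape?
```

(2, 4)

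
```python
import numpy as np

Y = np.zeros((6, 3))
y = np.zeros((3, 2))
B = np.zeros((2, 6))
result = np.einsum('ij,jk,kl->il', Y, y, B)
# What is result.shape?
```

(6, 6)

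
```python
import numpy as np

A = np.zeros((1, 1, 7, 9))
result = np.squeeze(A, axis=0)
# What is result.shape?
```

(1, 7, 9)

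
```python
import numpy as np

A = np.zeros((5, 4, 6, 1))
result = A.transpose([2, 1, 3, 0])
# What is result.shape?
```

(6, 4, 1, 5)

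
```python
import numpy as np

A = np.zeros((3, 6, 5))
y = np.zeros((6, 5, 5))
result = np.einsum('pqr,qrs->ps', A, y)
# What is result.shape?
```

(3, 5)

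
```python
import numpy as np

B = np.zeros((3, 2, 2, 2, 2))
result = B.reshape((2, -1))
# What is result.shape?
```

(2, 24)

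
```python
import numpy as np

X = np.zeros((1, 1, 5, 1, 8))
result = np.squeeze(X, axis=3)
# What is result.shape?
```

(1, 1, 5, 8)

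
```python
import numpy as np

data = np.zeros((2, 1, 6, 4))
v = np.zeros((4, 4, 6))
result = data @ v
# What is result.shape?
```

(2, 4, 6, 6)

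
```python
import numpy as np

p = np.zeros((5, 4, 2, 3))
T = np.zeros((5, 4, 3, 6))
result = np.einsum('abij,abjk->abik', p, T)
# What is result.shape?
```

(5, 4, 2, 6)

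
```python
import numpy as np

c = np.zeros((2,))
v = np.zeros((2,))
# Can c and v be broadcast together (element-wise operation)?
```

Yes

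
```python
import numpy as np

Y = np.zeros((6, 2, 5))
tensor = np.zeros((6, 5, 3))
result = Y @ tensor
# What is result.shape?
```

(6, 2, 3)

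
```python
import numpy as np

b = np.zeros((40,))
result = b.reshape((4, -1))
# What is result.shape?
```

(4, 10)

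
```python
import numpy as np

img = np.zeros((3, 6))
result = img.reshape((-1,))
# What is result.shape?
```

(18,)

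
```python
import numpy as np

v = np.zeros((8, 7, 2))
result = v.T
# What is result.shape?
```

(2, 7, 8)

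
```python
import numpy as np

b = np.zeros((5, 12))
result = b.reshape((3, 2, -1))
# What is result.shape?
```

(3, 2, 10)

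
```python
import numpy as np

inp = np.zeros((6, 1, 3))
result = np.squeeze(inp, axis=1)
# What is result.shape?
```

(6, 3)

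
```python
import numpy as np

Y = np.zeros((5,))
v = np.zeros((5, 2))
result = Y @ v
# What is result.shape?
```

(2,)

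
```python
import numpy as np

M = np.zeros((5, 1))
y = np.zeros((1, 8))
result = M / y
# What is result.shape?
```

(5, 8)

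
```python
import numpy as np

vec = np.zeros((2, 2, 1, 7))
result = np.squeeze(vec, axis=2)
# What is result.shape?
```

(2, 2, 7)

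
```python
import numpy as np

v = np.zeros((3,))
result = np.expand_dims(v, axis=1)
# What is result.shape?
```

(3, 1)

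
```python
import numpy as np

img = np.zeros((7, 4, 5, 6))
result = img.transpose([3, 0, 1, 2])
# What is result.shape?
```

(6, 7, 4, 5)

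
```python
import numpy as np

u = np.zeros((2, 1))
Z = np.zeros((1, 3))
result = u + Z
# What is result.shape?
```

(2, 3)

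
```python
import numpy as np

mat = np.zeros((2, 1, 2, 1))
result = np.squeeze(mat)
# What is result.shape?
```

(2, 2)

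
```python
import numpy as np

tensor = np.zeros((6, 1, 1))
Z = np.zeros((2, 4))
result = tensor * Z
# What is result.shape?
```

(6, 2, 4)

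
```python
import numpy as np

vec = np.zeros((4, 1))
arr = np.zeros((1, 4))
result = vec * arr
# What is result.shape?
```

(4, 4)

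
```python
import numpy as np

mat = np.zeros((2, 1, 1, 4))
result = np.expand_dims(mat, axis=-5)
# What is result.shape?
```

(1, 2, 1, 1, 4)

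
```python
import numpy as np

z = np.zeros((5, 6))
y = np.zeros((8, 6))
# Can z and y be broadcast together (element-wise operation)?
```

No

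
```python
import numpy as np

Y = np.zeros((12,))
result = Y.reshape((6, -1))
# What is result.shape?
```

(6, 2)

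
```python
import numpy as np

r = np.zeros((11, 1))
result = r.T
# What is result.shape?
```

(1, 11)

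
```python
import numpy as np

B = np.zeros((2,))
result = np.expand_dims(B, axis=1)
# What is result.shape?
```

(2, 1)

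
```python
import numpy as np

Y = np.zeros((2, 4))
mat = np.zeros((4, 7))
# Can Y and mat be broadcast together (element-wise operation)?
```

No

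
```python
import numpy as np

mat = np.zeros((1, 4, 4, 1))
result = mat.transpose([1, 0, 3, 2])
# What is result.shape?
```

(4, 1, 1, 4)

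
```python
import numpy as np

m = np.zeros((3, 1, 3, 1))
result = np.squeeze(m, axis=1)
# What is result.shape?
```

(3, 3, 1)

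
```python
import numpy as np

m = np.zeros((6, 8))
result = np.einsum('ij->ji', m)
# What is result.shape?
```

(8, 6)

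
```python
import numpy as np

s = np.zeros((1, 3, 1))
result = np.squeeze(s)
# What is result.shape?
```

(3,)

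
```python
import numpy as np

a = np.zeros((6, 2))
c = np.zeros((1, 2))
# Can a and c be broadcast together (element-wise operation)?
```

Yes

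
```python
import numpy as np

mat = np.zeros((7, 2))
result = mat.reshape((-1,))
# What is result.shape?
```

(14,)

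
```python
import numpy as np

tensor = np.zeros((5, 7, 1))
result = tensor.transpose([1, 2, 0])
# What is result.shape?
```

(7, 1, 5)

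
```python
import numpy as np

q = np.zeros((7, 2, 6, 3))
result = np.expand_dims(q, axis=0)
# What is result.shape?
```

(1, 7, 2, 6, 3)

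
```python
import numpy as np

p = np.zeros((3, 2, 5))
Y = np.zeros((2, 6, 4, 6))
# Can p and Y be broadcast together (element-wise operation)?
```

No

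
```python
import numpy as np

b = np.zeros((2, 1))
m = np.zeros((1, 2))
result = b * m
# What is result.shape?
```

(2, 2)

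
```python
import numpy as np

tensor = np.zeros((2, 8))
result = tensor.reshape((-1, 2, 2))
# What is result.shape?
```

(4, 2, 2)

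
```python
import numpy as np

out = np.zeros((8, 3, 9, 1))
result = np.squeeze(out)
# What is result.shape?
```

(8, 3, 9)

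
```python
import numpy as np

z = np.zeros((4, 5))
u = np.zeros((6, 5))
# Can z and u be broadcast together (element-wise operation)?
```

No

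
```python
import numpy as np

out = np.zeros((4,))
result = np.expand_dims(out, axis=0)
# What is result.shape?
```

(1, 4)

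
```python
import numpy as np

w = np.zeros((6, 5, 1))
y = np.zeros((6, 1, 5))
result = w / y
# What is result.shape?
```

(6, 5, 5)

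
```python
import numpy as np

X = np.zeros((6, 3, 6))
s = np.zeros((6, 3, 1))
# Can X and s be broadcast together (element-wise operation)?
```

Yes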